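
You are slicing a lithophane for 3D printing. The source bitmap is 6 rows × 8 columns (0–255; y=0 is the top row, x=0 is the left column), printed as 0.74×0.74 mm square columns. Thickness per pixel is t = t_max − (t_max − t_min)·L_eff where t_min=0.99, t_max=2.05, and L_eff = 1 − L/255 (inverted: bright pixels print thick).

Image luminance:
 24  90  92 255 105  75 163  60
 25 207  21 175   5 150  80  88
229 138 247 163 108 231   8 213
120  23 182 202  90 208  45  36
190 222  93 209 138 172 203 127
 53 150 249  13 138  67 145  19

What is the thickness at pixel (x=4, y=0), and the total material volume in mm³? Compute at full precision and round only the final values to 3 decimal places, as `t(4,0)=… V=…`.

t(4,0)=1.426 V=39.784

span = t_max - t_min = 2.05 - 0.99 = 1.060
L(4,0) = 105, L_eff = 1 - 105/255 = 0.588235 (inverted)
t(4,0) = 2.05 - 1.060·0.588235 = 1.426
Σt over all 6·8 pixels = 463159/6375 ≈ 72.6523922
V = pitch²·Σt = 0.74²·463159/6375 = 39.784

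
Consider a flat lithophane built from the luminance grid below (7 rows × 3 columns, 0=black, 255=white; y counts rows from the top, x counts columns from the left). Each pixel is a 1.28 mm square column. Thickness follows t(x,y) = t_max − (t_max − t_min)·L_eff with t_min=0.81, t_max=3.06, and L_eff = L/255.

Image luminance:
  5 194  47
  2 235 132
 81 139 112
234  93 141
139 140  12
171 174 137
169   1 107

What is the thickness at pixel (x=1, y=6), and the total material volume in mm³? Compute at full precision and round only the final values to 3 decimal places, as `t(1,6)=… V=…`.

t(1,6)=3.051 V=69.648

span = t_max - t_min = 3.06 - 0.81 = 2.250
L(1,6) = 1, L_eff = 1/255 = 0.003922
t(1,6) = 3.06 - 2.250·0.003922 = 3.051
Σt over all 7·3 pixels = 42.51
V = pitch²·Σt = 1.28²·42.51 = 69.648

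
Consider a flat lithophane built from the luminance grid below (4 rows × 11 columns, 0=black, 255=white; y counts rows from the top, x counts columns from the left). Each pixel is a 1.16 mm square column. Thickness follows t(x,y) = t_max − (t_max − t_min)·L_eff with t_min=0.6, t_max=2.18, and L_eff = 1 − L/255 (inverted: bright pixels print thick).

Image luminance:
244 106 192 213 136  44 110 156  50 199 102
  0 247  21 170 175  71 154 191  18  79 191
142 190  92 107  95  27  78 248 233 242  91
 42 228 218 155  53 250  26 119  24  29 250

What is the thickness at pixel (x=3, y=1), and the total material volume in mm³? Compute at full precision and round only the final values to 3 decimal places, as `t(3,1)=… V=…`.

span = t_max - t_min = 2.18 - 0.6 = 1.580
L(3,1) = 170, L_eff = 1 - 170/255 = 0.333333 (inverted)
t(3,1) = 2.18 - 1.580·0.333333 = 1.653
Σt over all 4·11 pixels = 132572/2125 ≈ 62.3868235
V = pitch²·Σt = 1.16²·132572/2125 = 83.948

t(3,1)=1.653 V=83.948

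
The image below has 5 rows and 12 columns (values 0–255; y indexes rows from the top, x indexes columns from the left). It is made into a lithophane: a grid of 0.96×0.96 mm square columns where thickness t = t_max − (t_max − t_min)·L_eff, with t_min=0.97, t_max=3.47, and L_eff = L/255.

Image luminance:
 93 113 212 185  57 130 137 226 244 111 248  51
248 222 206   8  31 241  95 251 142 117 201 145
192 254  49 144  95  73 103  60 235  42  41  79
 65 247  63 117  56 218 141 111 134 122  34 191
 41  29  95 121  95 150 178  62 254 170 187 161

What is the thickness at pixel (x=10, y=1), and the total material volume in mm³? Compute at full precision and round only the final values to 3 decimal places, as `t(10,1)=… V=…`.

t(10,1)=1.499 V=118.483

span = t_max - t_min = 3.47 - 0.97 = 2.500
L(10,1) = 201, L_eff = 201/255 = 0.788235
t(10,1) = 3.47 - 2.500·0.788235 = 1.499
Σt over all 5·12 pixels = 65567/510 ≈ 128.5627451
V = pitch²·Σt = 0.96²·65567/510 = 118.483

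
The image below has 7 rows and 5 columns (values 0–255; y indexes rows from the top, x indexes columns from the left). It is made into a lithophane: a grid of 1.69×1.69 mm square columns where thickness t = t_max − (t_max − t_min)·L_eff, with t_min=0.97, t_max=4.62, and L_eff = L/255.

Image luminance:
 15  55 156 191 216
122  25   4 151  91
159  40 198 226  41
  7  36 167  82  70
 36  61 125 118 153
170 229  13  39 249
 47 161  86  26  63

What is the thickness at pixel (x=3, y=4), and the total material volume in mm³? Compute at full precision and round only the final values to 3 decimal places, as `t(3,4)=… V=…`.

span = t_max - t_min = 4.62 - 0.97 = 3.650
L(3,4) = 118, L_eff = 118/255 = 0.462745
t(3,4) = 4.62 - 3.650·0.462745 = 2.931
Σt over all 7·5 pixels = 279913/2550 ≈ 109.7698039
V = pitch²·Σt = 1.69²·279913/2550 = 313.514

t(3,4)=2.931 V=313.514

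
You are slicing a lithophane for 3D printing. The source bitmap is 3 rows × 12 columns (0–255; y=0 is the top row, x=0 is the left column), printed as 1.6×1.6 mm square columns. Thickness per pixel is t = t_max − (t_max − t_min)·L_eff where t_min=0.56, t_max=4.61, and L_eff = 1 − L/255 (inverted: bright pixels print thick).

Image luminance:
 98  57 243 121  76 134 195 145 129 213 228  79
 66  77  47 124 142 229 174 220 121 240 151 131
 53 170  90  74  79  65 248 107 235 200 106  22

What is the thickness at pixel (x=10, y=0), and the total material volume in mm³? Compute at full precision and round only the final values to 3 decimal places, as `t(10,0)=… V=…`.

t(10,0)=4.181 V=250.391

span = t_max - t_min = 4.61 - 0.56 = 4.050
L(10,0) = 228, L_eff = 1 - 228/255 = 0.105882 (inverted)
t(10,0) = 4.61 - 4.050·0.105882 = 4.181
Σt over all 3·12 pixels = 6651/68 ≈ 97.8088235
V = pitch²·Σt = 1.6²·6651/68 = 250.391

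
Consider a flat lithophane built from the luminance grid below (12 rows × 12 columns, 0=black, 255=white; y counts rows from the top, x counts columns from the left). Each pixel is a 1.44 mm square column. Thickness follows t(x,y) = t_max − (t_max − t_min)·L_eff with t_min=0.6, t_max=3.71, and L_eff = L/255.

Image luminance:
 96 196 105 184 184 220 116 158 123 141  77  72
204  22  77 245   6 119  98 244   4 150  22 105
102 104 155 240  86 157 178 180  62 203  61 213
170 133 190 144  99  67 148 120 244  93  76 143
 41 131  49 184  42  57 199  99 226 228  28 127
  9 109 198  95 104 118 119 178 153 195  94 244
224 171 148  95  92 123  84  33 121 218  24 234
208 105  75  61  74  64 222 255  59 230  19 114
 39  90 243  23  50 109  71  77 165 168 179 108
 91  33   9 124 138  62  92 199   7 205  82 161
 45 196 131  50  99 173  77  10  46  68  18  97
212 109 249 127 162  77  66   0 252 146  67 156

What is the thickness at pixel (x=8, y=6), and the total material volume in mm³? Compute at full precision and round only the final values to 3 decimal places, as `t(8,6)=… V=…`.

t(8,6)=2.234 V=663.357

span = t_max - t_min = 3.71 - 0.6 = 3.110
L(8,6) = 121, L_eff = 121/255 = 0.474510
t(8,6) = 3.71 - 3.110·0.474510 = 2.234
Σt over all 12·12 pixels = 1359601/4250 ≈ 319.9061176
V = pitch²·Σt = 1.44²·1359601/4250 = 663.357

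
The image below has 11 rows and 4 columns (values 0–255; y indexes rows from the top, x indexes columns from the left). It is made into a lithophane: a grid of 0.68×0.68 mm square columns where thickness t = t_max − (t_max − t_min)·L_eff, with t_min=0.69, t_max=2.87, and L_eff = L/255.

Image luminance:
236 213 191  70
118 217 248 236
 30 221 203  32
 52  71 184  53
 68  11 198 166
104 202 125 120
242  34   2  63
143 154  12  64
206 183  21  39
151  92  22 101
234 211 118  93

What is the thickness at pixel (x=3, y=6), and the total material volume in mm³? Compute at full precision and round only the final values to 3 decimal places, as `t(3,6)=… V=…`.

t(3,6)=2.331 V=36.437

span = t_max - t_min = 2.87 - 0.69 = 2.180
L(3,6) = 63, L_eff = 63/255 = 0.247059
t(3,6) = 2.87 - 2.180·0.247059 = 2.331
Σt over all 11·4 pixels = 502342/6375 ≈ 78.7987451
V = pitch²·Σt = 0.68²·502342/6375 = 36.437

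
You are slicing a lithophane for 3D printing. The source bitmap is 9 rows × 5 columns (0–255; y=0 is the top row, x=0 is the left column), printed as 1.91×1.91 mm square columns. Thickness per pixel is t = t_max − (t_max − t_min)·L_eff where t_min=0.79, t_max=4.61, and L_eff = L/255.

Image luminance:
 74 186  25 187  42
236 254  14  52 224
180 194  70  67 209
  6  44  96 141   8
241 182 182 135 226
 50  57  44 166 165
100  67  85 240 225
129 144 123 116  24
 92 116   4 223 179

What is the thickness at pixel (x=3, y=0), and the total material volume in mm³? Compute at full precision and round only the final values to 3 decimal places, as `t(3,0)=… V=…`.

t(3,0)=1.809 V=449.447

span = t_max - t_min = 4.61 - 0.79 = 3.820
L(3,0) = 187, L_eff = 187/255 = 0.733333
t(3,0) = 4.61 - 3.820·0.733333 = 1.809
Σt over all 9·5 pixels = 3141607/25500 ≈ 123.2002745
V = pitch²·Σt = 1.91²·3141607/25500 = 449.447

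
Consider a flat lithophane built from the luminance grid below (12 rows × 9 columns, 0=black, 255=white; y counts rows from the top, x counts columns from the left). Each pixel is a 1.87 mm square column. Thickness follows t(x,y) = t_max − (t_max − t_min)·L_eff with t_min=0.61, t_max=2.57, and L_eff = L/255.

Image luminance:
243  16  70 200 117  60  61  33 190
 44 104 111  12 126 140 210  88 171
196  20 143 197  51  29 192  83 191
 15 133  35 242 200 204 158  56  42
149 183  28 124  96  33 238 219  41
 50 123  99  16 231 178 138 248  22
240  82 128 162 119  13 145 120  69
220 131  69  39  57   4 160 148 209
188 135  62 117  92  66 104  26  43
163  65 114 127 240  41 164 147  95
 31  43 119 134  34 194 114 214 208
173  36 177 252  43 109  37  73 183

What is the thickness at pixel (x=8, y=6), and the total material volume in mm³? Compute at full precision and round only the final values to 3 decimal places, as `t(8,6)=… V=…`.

t(8,6)=2.040 V=629.865

span = t_max - t_min = 2.57 - 0.61 = 1.960
L(8,6) = 69, L_eff = 69/255 = 0.270588
t(8,6) = 2.57 - 1.960·0.270588 = 2.040
Σt over all 12·9 pixels = 1148272/6375 ≈ 180.1210980
V = pitch²·Σt = 1.87²·1148272/6375 = 629.865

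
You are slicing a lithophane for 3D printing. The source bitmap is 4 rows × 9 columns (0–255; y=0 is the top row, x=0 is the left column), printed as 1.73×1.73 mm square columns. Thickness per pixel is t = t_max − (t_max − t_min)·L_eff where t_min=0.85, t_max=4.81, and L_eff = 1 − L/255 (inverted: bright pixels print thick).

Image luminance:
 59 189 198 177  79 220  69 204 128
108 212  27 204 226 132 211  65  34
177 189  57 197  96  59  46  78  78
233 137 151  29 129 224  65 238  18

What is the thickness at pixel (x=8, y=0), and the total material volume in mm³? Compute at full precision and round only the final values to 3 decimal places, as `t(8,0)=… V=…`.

span = t_max - t_min = 4.81 - 0.85 = 3.960
L(8,0) = 128, L_eff = 1 - 128/255 = 0.498039 (inverted)
t(8,0) = 4.81 - 3.960·0.498039 = 2.838
Σt over all 4·9 pixels = 104.256
V = pitch²·Σt = 1.73²·104.256 = 312.028

t(8,0)=2.838 V=312.028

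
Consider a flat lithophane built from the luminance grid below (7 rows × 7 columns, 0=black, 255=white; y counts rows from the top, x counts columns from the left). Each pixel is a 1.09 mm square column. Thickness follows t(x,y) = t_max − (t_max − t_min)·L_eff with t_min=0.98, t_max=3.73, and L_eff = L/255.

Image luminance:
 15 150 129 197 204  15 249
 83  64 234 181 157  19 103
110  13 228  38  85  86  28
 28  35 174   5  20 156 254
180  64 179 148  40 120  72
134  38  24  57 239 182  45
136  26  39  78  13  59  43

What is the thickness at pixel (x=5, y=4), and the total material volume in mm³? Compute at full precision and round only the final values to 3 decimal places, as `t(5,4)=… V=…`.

span = t_max - t_min = 3.73 - 0.98 = 2.750
L(5,4) = 120, L_eff = 120/255 = 0.470588
t(5,4) = 3.73 - 2.750·0.470588 = 2.436
Σt over all 7·7 pixels = 658447/5100 ≈ 129.1072549
V = pitch²·Σt = 1.09²·658447/5100 = 153.392

t(5,4)=2.436 V=153.392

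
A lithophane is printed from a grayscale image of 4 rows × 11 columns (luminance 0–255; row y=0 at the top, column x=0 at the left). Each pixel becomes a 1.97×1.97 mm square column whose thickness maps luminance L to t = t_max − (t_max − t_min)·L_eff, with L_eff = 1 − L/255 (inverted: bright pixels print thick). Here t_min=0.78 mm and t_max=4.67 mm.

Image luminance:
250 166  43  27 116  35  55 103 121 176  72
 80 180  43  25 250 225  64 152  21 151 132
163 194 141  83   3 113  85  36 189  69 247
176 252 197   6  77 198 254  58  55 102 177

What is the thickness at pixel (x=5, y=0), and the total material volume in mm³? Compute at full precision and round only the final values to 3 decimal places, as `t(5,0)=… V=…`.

t(5,0)=1.314 V=450.638

span = t_max - t_min = 4.67 - 0.78 = 3.890
L(5,0) = 35, L_eff = 1 - 35/255 = 0.862745 (inverted)
t(5,0) = 4.67 - 3.890·0.862745 = 1.314
Σt over all 4·11 pixels = 1480489/12750 ≈ 116.1167843
V = pitch²·Σt = 1.97²·1480489/12750 = 450.638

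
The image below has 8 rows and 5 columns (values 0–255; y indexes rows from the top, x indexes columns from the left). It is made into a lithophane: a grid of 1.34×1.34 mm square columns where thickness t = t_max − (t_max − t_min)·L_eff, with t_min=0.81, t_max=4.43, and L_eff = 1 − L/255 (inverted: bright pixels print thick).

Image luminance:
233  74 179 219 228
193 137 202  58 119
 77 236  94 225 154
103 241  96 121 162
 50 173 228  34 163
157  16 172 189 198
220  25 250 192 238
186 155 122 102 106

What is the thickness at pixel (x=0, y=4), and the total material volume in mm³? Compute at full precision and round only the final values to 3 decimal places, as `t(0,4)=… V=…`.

span = t_max - t_min = 4.43 - 0.81 = 3.620
L(0,4) = 50, L_eff = 1 - 50/255 = 0.803922 (inverted)
t(0,4) = 4.43 - 3.620·0.803922 = 1.520
Σt over all 8·5 pixels = 1522087/12750 ≈ 119.3793725
V = pitch²·Σt = 1.34²·1522087/12750 = 214.358

t(0,4)=1.520 V=214.358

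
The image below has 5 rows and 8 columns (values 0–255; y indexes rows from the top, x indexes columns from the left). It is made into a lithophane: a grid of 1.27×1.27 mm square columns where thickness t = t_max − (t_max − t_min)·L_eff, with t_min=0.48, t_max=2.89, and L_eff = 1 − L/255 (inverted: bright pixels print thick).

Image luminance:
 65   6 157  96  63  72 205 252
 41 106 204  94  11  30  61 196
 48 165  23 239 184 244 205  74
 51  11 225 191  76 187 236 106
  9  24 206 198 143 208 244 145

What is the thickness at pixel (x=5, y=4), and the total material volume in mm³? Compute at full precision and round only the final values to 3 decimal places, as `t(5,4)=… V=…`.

t(5,4)=2.446 V=108.725

span = t_max - t_min = 2.89 - 0.48 = 2.410
L(5,4) = 208, L_eff = 1 - 208/255 = 0.184314 (inverted)
t(5,4) = 2.89 - 2.410·0.184314 = 2.446
Σt over all 5·8 pixels = 1718941/25500 ≈ 67.4094510
V = pitch²·Σt = 1.27²·1718941/25500 = 108.725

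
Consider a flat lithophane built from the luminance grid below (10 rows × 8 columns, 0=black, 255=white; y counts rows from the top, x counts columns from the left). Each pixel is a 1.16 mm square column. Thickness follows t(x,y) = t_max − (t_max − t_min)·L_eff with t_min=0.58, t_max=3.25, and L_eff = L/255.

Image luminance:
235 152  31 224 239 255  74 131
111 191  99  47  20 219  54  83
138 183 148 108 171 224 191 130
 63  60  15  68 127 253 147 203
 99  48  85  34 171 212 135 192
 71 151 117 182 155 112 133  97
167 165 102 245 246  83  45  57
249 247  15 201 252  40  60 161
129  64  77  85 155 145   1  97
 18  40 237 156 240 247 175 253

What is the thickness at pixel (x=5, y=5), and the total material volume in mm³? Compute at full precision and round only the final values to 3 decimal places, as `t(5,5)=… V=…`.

t(5,5)=2.077 V=197.101

span = t_max - t_min = 3.25 - 0.58 = 2.670
L(5,5) = 112, L_eff = 112/255 = 0.439216
t(5,5) = 3.25 - 2.670·0.439216 = 2.077
Σt over all 10·8 pixels = 622531/4250 ≈ 146.4778824
V = pitch²·Σt = 1.16²·622531/4250 = 197.101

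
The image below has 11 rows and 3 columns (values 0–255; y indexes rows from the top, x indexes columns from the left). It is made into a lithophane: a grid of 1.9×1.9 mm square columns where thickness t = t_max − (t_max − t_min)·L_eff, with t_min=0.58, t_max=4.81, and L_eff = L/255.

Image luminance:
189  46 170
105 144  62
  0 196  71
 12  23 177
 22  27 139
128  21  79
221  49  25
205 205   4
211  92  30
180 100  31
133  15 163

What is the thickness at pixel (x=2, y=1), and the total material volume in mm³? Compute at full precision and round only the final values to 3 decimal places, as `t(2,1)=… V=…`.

span = t_max - t_min = 4.81 - 0.58 = 4.230
L(2,1) = 62, L_eff = 62/255 = 0.243137
t(2,1) = 4.81 - 4.230·0.243137 = 3.782
Σt over all 11·3 pixels = 88743/850 ≈ 104.4035294
V = pitch²·Σt = 1.9²·88743/850 = 376.897

t(2,1)=3.782 V=376.897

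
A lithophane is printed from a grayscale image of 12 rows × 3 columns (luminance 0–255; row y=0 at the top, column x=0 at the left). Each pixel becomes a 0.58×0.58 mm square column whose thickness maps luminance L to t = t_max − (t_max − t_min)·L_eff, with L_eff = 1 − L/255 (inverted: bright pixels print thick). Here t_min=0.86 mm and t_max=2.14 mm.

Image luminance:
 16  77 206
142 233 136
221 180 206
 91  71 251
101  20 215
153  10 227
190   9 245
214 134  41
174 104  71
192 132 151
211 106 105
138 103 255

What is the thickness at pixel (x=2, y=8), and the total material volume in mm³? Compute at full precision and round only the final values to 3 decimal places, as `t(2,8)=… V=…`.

t(2,8)=1.216 V=19.079

span = t_max - t_min = 2.14 - 0.86 = 1.280
L(2,8) = 71, L_eff = 1 - 71/255 = 0.721569 (inverted)
t(2,8) = 2.14 - 1.280·0.721569 = 1.216
Σt over all 12·3 pixels = 361562/6375 ≈ 56.7156078
V = pitch²·Σt = 0.58²·361562/6375 = 19.079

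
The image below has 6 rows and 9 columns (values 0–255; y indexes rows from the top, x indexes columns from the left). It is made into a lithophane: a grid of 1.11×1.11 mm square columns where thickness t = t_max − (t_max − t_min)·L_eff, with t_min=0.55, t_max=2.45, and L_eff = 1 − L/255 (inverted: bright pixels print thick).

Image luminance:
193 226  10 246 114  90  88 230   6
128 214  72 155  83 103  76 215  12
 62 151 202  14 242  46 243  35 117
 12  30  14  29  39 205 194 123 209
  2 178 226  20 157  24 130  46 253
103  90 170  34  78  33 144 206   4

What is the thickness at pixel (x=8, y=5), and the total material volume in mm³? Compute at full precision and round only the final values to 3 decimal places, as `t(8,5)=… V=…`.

t(8,5)=0.580 V=92.832

span = t_max - t_min = 2.45 - 0.55 = 1.900
L(8,5) = 4, L_eff = 1 - 4/255 = 0.984314 (inverted)
t(8,5) = 2.45 - 1.900·0.984314 = 0.580
Σt over all 6·9 pixels = 64043/850 ≈ 75.3447059
V = pitch²·Σt = 1.11²·64043/850 = 92.832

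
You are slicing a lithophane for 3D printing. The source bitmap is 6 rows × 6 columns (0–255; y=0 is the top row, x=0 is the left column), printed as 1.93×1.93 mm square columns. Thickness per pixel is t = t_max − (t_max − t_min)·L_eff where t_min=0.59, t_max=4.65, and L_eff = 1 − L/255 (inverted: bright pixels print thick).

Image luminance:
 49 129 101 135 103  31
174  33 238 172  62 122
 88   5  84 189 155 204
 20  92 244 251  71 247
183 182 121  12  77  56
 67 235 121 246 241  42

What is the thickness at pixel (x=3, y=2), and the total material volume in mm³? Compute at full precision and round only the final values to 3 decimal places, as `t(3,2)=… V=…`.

t(3,2)=3.599 V=350.858

span = t_max - t_min = 4.65 - 0.59 = 4.060
L(3,2) = 189, L_eff = 1 - 189/255 = 0.258824 (inverted)
t(3,2) = 4.65 - 4.060·0.258824 = 3.599
Σt over all 6·6 pixels = 600478/6375 ≈ 94.1926275
V = pitch²·Σt = 1.93²·600478/6375 = 350.858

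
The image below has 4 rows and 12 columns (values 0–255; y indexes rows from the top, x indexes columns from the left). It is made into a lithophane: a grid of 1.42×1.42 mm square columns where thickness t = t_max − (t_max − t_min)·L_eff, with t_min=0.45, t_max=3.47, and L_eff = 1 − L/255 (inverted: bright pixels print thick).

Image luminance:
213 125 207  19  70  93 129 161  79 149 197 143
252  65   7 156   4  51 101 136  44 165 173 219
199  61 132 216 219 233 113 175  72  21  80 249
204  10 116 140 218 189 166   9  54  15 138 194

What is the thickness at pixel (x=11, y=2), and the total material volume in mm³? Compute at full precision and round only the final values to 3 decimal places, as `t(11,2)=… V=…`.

t(11,2)=3.399 V=191.160

span = t_max - t_min = 3.47 - 0.45 = 3.020
L(11,2) = 249, L_eff = 1 - 249/255 = 0.023529 (inverted)
t(11,2) = 3.47 - 3.020·0.023529 = 3.399
Σt over all 4·12 pixels = 1208731/12750 ≈ 94.8024314
V = pitch²·Σt = 1.42²·1208731/12750 = 191.160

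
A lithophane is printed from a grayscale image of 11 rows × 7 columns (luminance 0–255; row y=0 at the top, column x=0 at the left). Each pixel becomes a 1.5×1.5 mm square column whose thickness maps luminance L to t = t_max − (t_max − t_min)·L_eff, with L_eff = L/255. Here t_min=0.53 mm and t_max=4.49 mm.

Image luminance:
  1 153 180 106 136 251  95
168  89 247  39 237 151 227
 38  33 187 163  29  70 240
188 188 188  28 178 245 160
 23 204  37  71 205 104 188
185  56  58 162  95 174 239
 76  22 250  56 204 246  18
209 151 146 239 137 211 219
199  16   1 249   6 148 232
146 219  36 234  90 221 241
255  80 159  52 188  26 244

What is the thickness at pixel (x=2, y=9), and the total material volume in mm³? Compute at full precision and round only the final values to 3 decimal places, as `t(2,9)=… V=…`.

t(2,9)=3.931 V=392.072

span = t_max - t_min = 4.49 - 0.53 = 3.960
L(2,9) = 36, L_eff = 36/255 = 0.141176
t(2,9) = 4.49 - 3.960·0.141176 = 3.931
Σt over all 11·7 pixels = 1481161/8500 ≈ 174.2542353
V = pitch²·Σt = 1.5²·1481161/8500 = 392.072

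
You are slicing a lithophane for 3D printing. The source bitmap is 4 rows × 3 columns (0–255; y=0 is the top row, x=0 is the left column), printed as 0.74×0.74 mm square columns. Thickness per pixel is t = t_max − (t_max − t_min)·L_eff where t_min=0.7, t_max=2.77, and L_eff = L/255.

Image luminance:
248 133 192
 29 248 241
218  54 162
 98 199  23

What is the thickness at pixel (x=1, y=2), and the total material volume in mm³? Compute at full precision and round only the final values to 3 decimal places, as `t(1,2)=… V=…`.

span = t_max - t_min = 2.77 - 0.7 = 2.070
L(1,2) = 54, L_eff = 54/255 = 0.211765
t(1,2) = 2.77 - 2.070·0.211765 = 2.332
Σt over all 4·3 pixels = 31047/1700 ≈ 18.2629412
V = pitch²·Σt = 0.74²·31047/1700 = 10.001

t(1,2)=2.332 V=10.001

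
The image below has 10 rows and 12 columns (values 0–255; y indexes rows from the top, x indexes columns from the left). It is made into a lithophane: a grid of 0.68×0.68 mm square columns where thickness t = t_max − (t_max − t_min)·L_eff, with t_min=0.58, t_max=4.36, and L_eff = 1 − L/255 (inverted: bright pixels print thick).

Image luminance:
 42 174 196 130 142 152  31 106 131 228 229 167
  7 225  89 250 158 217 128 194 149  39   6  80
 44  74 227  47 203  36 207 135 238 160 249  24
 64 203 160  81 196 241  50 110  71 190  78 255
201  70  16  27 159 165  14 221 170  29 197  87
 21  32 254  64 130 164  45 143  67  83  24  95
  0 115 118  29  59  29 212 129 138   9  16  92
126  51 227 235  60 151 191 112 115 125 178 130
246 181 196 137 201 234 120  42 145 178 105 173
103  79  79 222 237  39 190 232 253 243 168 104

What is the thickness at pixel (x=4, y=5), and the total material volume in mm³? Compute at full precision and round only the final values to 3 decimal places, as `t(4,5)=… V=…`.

span = t_max - t_min = 4.36 - 0.58 = 3.780
L(4,5) = 130, L_eff = 1 - 130/255 = 0.490196 (inverted)
t(4,5) = 4.36 - 3.780·0.490196 = 2.507
Σt over all 10·12 pixels = 256287/850 ≈ 301.5141176
V = pitch²·Σt = 0.68²·256287/850 = 139.420

t(4,5)=2.507 V=139.420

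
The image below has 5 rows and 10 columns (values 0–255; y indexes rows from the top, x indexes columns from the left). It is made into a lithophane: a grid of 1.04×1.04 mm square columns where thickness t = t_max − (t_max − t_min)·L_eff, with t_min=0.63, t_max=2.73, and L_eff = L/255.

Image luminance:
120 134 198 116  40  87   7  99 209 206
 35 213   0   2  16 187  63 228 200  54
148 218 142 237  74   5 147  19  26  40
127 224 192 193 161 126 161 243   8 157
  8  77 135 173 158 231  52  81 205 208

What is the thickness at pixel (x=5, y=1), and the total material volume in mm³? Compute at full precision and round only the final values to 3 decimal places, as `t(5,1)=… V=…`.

t(5,1)=1.190 V=92.502

span = t_max - t_min = 2.73 - 0.63 = 2.100
L(5,1) = 187, L_eff = 187/255 = 0.733333
t(5,1) = 2.73 - 2.100·0.733333 = 1.190
Σt over all 5·10 pixels = 14539/170 ≈ 85.5235294
V = pitch²·Σt = 1.04²·14539/170 = 92.502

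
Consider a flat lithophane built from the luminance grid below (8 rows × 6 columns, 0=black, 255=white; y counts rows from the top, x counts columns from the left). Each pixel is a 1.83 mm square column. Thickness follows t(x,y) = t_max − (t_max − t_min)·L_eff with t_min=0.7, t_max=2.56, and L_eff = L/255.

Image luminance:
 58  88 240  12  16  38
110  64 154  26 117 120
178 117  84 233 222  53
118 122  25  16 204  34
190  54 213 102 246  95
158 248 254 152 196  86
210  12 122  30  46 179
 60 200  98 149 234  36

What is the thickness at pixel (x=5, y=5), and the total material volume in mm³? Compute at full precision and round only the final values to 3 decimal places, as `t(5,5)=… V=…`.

t(5,5)=1.933 V=269.371

span = t_max - t_min = 2.56 - 0.7 = 1.860
L(5,5) = 86, L_eff = 86/255 = 0.337255
t(5,5) = 2.56 - 1.860·0.337255 = 1.933
Σt over all 8·6 pixels = 341851/4250 ≈ 80.4355294
V = pitch²·Σt = 1.83²·341851/4250 = 269.371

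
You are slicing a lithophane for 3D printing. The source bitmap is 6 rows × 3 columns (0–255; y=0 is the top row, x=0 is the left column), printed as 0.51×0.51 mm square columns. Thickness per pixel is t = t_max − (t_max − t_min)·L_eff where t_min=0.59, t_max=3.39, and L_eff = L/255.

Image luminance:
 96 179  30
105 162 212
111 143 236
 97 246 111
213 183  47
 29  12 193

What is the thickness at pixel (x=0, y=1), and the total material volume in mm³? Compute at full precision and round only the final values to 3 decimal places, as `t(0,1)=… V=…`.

span = t_max - t_min = 3.39 - 0.59 = 2.800
L(0,1) = 105, L_eff = 105/255 = 0.411765
t(0,1) = 3.39 - 2.800·0.411765 = 2.237
Σt over all 6·3 pixels = 88261/2550 ≈ 34.6121569
V = pitch²·Σt = 0.51²·88261/2550 = 9.003

t(0,1)=2.237 V=9.003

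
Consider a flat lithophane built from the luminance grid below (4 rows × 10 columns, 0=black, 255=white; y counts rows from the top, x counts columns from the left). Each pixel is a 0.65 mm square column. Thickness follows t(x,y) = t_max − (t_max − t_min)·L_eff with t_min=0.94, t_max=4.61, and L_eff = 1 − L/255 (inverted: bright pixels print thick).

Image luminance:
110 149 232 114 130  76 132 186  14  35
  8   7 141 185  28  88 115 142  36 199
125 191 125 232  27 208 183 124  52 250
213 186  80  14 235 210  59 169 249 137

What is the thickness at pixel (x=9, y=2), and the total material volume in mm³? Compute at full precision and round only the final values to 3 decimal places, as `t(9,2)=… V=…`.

span = t_max - t_min = 4.61 - 0.94 = 3.670
L(9,2) = 250, L_eff = 1 - 250/255 = 0.019608 (inverted)
t(9,2) = 4.61 - 3.670·0.019608 = 4.538
Σt over all 4·10 pixels = 238811/2125 ≈ 112.3816471
V = pitch²·Σt = 0.65²·238811/2125 = 47.481

t(9,2)=4.538 V=47.481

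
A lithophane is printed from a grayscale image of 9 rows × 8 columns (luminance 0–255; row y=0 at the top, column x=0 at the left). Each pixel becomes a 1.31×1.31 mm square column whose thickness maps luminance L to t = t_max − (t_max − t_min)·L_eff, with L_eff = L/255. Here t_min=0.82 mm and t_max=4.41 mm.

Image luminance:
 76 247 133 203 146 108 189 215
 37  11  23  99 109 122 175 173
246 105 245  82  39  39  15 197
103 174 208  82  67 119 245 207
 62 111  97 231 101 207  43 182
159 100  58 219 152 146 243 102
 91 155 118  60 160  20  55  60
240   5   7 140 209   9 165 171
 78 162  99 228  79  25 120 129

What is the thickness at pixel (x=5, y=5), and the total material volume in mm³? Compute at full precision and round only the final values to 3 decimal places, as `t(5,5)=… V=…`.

t(5,5)=2.355 V=326.562

span = t_max - t_min = 4.41 - 0.82 = 3.590
L(5,5) = 146, L_eff = 146/255 = 0.572549
t(5,5) = 4.41 - 3.590·0.572549 = 2.355
Σt over all 9·8 pixels = 4852477/25500 ≈ 190.2932157
V = pitch²·Σt = 1.31²·4852477/25500 = 326.562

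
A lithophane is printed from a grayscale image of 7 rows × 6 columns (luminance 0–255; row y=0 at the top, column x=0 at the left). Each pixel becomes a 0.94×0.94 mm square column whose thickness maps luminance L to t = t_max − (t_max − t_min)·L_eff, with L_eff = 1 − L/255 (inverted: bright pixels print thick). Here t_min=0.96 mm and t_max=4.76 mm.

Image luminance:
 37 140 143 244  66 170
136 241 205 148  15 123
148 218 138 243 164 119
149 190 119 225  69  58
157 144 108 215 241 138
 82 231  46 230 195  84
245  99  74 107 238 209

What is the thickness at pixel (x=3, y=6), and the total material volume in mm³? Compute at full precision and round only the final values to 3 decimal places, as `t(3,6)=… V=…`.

span = t_max - t_min = 4.76 - 0.96 = 3.800
L(3,6) = 107, L_eff = 1 - 107/255 = 0.580392 (inverted)
t(3,6) = 4.76 - 3.800·0.580392 = 2.555
Σt over all 7·6 pixels = 57359/425 ≈ 134.9623529
V = pitch²·Σt = 0.94²·57359/425 = 119.253

t(3,6)=2.555 V=119.253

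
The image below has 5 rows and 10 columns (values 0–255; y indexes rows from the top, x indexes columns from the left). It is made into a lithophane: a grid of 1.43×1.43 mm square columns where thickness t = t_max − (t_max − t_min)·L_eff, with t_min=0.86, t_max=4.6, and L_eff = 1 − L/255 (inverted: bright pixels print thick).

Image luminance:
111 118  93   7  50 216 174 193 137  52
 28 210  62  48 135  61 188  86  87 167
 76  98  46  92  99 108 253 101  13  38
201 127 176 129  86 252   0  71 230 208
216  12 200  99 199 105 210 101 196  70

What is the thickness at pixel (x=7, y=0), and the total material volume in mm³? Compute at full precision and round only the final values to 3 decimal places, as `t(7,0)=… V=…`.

t(7,0)=3.691 V=268.932

span = t_max - t_min = 4.6 - 0.86 = 3.740
L(7,0) = 193, L_eff = 1 - 193/255 = 0.243137 (inverted)
t(7,0) = 4.6 - 3.740·0.243137 = 3.691
Σt over all 5·10 pixels = 19727/150 ≈ 131.5133333
V = pitch²·Σt = 1.43²·19727/150 = 268.932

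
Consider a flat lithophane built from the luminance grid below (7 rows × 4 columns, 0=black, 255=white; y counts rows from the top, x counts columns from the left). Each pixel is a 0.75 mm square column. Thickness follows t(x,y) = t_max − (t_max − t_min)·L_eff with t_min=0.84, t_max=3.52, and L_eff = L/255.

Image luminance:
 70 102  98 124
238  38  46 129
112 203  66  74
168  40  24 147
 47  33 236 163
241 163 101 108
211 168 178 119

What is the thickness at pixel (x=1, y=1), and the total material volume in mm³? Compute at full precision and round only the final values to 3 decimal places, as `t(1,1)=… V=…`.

t(1,1)=3.121 V=35.062

span = t_max - t_min = 3.52 - 0.84 = 2.680
L(1,1) = 38, L_eff = 38/255 = 0.149020
t(1,1) = 3.52 - 2.680·0.149020 = 3.121
Σt over all 7·4 pixels = 132457/2125 ≈ 62.3327059
V = pitch²·Σt = 0.75²·132457/2125 = 35.062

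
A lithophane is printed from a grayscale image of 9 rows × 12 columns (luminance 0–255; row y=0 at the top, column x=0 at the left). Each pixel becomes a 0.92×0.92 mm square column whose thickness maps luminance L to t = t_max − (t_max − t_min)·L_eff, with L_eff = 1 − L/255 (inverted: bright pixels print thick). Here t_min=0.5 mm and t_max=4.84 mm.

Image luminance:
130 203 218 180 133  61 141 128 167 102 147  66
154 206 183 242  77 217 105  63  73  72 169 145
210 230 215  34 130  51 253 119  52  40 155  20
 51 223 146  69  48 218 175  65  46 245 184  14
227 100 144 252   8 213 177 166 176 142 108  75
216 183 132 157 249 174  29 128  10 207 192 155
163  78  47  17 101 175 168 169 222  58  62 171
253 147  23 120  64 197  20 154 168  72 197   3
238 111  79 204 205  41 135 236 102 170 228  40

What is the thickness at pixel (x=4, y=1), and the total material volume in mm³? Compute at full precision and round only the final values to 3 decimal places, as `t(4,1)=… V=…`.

span = t_max - t_min = 4.84 - 0.5 = 4.340
L(4,1) = 77, L_eff = 1 - 77/255 = 0.698039 (inverted)
t(4,1) = 4.84 - 4.340·0.698039 = 1.811
Σt over all 9·12 pixels = 3863861/12750 ≈ 303.0479216
V = pitch²·Σt = 0.92²·3863861/12750 = 256.500

t(4,1)=1.811 V=256.500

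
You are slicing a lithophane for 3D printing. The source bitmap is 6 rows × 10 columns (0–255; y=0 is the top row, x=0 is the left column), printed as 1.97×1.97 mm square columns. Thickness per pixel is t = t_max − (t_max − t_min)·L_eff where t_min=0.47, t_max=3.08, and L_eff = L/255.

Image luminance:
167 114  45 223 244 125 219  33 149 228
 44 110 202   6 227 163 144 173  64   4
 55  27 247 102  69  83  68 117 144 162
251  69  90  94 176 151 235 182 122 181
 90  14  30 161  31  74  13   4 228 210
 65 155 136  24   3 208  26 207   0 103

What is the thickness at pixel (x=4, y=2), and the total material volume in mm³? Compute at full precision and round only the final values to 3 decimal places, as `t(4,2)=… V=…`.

t(4,2)=2.374 V=435.521

span = t_max - t_min = 3.08 - 0.47 = 2.610
L(4,2) = 69, L_eff = 69/255 = 0.270588
t(4,2) = 3.08 - 2.610·0.270588 = 2.374
Σt over all 6·10 pixels = 953883/8500 ≈ 112.2215294
V = pitch²·Σt = 1.97²·953883/8500 = 435.521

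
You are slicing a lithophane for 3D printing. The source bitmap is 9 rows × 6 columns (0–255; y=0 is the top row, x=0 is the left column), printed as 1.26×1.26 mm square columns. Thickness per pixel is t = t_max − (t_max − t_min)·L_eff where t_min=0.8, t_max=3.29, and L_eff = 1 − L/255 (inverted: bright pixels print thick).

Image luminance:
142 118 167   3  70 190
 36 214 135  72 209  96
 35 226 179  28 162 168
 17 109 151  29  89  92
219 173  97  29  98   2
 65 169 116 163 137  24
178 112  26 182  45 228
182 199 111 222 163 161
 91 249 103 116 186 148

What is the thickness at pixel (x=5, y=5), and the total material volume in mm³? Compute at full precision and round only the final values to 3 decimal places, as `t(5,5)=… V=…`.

span = t_max - t_min = 3.29 - 0.8 = 2.490
L(5,5) = 24, L_eff = 1 - 24/255 = 0.905882 (inverted)
t(5,5) = 3.29 - 2.490·0.905882 = 1.034
Σt over all 9·6 pixels = 925873/8500 ≈ 108.9262353
V = pitch²·Σt = 1.26²·925873/8500 = 172.931

t(5,5)=1.034 V=172.931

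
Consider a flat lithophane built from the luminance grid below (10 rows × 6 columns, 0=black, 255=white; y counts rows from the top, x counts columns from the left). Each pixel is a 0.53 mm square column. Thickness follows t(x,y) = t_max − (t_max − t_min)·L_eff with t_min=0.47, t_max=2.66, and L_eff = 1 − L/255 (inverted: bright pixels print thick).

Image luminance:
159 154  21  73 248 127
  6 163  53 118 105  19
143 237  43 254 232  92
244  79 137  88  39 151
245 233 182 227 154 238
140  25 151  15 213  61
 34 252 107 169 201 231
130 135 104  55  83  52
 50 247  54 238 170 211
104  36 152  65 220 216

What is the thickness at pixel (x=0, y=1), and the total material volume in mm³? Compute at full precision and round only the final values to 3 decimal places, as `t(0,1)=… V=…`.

t(0,1)=0.522 V=27.667

span = t_max - t_min = 2.66 - 0.47 = 2.190
L(0,1) = 6, L_eff = 1 - 6/255 = 0.976471 (inverted)
t(0,1) = 2.66 - 2.190·0.976471 = 0.522
Σt over all 10·6 pixels = 167441/1700 ≈ 98.4947059
V = pitch²·Σt = 0.53²·167441/1700 = 27.667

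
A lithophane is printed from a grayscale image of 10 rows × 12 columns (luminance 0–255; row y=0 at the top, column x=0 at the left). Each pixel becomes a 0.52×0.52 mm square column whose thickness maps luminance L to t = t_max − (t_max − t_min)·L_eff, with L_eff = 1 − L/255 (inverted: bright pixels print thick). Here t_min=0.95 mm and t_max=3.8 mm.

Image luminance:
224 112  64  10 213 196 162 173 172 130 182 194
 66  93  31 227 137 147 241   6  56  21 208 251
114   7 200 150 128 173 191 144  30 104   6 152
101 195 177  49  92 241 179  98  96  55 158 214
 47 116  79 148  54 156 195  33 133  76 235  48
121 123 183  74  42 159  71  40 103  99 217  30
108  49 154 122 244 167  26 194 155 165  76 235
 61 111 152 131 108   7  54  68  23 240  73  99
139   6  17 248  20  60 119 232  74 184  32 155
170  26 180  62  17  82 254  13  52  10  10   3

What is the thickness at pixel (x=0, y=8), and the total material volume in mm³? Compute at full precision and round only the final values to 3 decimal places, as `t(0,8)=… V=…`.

t(0,8)=2.504 V=72.951

span = t_max - t_min = 3.8 - 0.95 = 2.850
L(0,8) = 139, L_eff = 1 - 139/255 = 0.454902 (inverted)
t(0,8) = 3.8 - 2.850·0.454902 = 2.504
Σt over all 10·12 pixels = 458641/1700 ≈ 269.7888235
V = pitch²·Σt = 0.52²·458641/1700 = 72.951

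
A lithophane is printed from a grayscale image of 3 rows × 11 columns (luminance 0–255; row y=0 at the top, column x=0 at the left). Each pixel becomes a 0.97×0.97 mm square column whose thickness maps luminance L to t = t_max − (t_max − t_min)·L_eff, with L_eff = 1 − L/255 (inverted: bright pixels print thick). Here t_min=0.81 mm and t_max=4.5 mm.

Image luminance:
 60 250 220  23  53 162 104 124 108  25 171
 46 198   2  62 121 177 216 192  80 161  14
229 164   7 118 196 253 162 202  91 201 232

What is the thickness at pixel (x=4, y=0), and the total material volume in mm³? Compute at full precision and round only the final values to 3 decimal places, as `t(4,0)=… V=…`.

span = t_max - t_min = 4.5 - 0.81 = 3.690
L(4,0) = 53, L_eff = 1 - 53/255 = 0.792157 (inverted)
t(4,0) = 4.5 - 3.690·0.792157 = 1.577
Σt over all 3·11 pixels = 771357/8500 ≈ 90.7478824
V = pitch²·Σt = 0.97²·771357/8500 = 85.385

t(4,0)=1.577 V=85.385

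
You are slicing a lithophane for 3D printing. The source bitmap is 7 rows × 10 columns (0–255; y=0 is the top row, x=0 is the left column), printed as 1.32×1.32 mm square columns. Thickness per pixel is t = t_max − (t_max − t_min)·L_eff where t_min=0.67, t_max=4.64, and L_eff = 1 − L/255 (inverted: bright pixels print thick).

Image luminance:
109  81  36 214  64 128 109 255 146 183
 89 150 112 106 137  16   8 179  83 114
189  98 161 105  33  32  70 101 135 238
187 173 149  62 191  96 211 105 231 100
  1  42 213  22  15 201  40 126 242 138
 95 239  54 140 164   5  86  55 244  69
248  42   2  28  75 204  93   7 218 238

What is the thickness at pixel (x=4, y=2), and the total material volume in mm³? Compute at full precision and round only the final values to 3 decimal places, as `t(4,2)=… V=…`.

t(4,2)=1.184 V=307.739

span = t_max - t_min = 4.64 - 0.67 = 3.970
L(4,2) = 33, L_eff = 1 - 33/255 = 0.870588 (inverted)
t(4,2) = 4.64 - 3.970·0.870588 = 1.184
Σt over all 7·10 pixels = 2251877/12750 ≈ 176.6178039
V = pitch²·Σt = 1.32²·2251877/12750 = 307.739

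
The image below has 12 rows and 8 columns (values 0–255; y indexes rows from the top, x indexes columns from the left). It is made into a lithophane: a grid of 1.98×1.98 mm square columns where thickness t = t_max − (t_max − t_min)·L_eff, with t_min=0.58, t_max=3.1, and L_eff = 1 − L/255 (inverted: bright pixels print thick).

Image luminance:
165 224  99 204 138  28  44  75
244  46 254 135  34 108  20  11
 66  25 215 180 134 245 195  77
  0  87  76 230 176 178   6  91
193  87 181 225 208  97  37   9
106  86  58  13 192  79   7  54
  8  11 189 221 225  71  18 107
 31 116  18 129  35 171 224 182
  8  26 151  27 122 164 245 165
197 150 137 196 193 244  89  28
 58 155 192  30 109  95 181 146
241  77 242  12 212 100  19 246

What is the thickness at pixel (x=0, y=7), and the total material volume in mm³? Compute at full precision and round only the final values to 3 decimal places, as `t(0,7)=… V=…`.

t(0,7)=0.886 V=662.086

span = t_max - t_min = 3.1 - 0.58 = 2.520
L(0,7) = 31, L_eff = 1 - 31/255 = 0.878431 (inverted)
t(0,7) = 3.1 - 2.520·0.878431 = 0.886
Σt over all 12·8 pixels = 2871/17 ≈ 168.8823529
V = pitch²·Σt = 1.98²·2871/17 = 662.086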